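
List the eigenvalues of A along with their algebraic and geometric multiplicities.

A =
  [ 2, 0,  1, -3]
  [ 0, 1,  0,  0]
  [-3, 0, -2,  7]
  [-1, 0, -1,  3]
λ = 1: alg = 4, geom = 2

Step 1 — factor the characteristic polynomial to read off the algebraic multiplicities:
  χ_A(x) = (x - 1)^4

Step 2 — compute geometric multiplicities via the rank-nullity identity g(λ) = n − rank(A − λI):
  rank(A − (1)·I) = 2, so dim ker(A − (1)·I) = n − 2 = 2

Summary:
  λ = 1: algebraic multiplicity = 4, geometric multiplicity = 2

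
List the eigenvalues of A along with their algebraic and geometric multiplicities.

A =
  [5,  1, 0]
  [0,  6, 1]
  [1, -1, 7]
λ = 6: alg = 3, geom = 1

Step 1 — factor the characteristic polynomial to read off the algebraic multiplicities:
  χ_A(x) = (x - 6)^3

Step 2 — compute geometric multiplicities via the rank-nullity identity g(λ) = n − rank(A − λI):
  rank(A − (6)·I) = 2, so dim ker(A − (6)·I) = n − 2 = 1

Summary:
  λ = 6: algebraic multiplicity = 3, geometric multiplicity = 1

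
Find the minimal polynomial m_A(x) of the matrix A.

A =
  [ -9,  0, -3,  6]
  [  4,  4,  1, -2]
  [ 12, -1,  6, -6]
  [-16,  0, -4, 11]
x^3 - 9*x^2 + 27*x - 27

The characteristic polynomial is χ_A(x) = (x - 3)^4, so the eigenvalues are known. The minimal polynomial is
  m_A(x) = Π_λ (x − λ)^{k_λ}
where k_λ is the size of the *largest* Jordan block for λ (equivalently, the smallest k with (A − λI)^k v = 0 for every generalised eigenvector v of λ).

  λ = 3: largest Jordan block has size 3, contributing (x − 3)^3

So m_A(x) = (x - 3)^3 = x^3 - 9*x^2 + 27*x - 27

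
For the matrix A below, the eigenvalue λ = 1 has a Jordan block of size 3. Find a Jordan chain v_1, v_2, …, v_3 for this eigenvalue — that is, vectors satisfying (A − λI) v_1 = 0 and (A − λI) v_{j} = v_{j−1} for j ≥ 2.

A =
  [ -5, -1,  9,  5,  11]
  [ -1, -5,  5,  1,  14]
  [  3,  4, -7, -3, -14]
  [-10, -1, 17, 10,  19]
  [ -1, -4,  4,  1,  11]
A Jordan chain for λ = 1 of length 3:
v_1 = (1, 3, -2, 1, 2)ᵀ
v_2 = (-8, -13, 11, -12, -9)ᵀ
v_3 = (1, 2, 0, 0, 0)ᵀ

Let N = A − (1)·I. We want v_3 with N^3 v_3 = 0 but N^2 v_3 ≠ 0; then v_{j-1} := N · v_j for j = 3, …, 2.

Pick v_3 = (1, 2, 0, 0, 0)ᵀ.
Then v_2 = N · v_3 = (-8, -13, 11, -12, -9)ᵀ.
Then v_1 = N · v_2 = (1, 3, -2, 1, 2)ᵀ.

Sanity check: (A − (1)·I) v_1 = (0, 0, 0, 0, 0)ᵀ = 0. ✓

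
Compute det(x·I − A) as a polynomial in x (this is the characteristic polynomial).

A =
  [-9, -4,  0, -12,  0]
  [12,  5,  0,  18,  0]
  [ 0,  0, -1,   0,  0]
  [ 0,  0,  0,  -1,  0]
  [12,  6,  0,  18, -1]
x^5 + 7*x^4 + 18*x^3 + 22*x^2 + 13*x + 3

Expanding det(x·I − A) (e.g. by cofactor expansion or by noting that A is similar to its Jordan form J, which has the same characteristic polynomial as A) gives
  χ_A(x) = x^5 + 7*x^4 + 18*x^3 + 22*x^2 + 13*x + 3
which factors as (x + 1)^4*(x + 3). The eigenvalues (with algebraic multiplicities) are λ = -3 with multiplicity 1, λ = -1 with multiplicity 4.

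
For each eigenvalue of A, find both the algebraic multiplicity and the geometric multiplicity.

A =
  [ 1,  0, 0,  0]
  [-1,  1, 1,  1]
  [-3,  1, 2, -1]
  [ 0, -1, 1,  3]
λ = 1: alg = 1, geom = 1; λ = 2: alg = 3, geom = 1

Step 1 — factor the characteristic polynomial to read off the algebraic multiplicities:
  χ_A(x) = (x - 2)^3*(x - 1)

Step 2 — compute geometric multiplicities via the rank-nullity identity g(λ) = n − rank(A − λI):
  rank(A − (1)·I) = 3, so dim ker(A − (1)·I) = n − 3 = 1
  rank(A − (2)·I) = 3, so dim ker(A − (2)·I) = n − 3 = 1

Summary:
  λ = 1: algebraic multiplicity = 1, geometric multiplicity = 1
  λ = 2: algebraic multiplicity = 3, geometric multiplicity = 1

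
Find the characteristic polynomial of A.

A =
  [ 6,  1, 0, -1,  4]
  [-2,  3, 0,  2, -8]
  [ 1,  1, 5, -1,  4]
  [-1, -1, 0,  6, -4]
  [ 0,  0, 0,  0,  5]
x^5 - 25*x^4 + 250*x^3 - 1250*x^2 + 3125*x - 3125

Expanding det(x·I − A) (e.g. by cofactor expansion or by noting that A is similar to its Jordan form J, which has the same characteristic polynomial as A) gives
  χ_A(x) = x^5 - 25*x^4 + 250*x^3 - 1250*x^2 + 3125*x - 3125
which factors as (x - 5)^5. The eigenvalues (with algebraic multiplicities) are λ = 5 with multiplicity 5.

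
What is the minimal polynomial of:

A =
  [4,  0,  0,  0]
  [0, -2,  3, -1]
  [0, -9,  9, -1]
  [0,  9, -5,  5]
x^3 - 12*x^2 + 48*x - 64

The characteristic polynomial is χ_A(x) = (x - 4)^4, so the eigenvalues are known. The minimal polynomial is
  m_A(x) = Π_λ (x − λ)^{k_λ}
where k_λ is the size of the *largest* Jordan block for λ (equivalently, the smallest k with (A − λI)^k v = 0 for every generalised eigenvector v of λ).

  λ = 4: largest Jordan block has size 3, contributing (x − 4)^3

So m_A(x) = (x - 4)^3 = x^3 - 12*x^2 + 48*x - 64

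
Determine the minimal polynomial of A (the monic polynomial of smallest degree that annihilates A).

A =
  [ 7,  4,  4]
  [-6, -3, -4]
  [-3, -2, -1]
x^2 - 2*x + 1

The characteristic polynomial is χ_A(x) = (x - 1)^3, so the eigenvalues are known. The minimal polynomial is
  m_A(x) = Π_λ (x − λ)^{k_λ}
where k_λ is the size of the *largest* Jordan block for λ (equivalently, the smallest k with (A − λI)^k v = 0 for every generalised eigenvector v of λ).

  λ = 1: largest Jordan block has size 2, contributing (x − 1)^2

So m_A(x) = (x - 1)^2 = x^2 - 2*x + 1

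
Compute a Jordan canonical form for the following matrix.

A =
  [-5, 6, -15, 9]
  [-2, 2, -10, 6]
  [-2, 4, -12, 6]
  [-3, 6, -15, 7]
J_2(-2) ⊕ J_1(-2) ⊕ J_1(-2)

The characteristic polynomial is
  det(x·I − A) = x^4 + 8*x^3 + 24*x^2 + 32*x + 16 = (x + 2)^4

Eigenvalues and multiplicities (the geometric multiplicity of λ is n − rank(A − λI), which equals the number of Jordan blocks for λ):
  λ = -2: algebraic multiplicity = 4, geometric multiplicity = 3

Determining the block sizes for each eigenvalue:
  λ = -2: 3 blocks summing to 4 forces exactly one block of size 2 and the rest size 1 → block sizes [2, 1, 1]

Assembling the blocks gives a Jordan form
J =
  [-2,  1,  0,  0]
  [ 0, -2,  0,  0]
  [ 0,  0, -2,  0]
  [ 0,  0,  0, -2]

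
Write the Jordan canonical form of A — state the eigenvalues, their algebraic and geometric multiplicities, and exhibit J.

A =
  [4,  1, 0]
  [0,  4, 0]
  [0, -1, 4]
J_2(4) ⊕ J_1(4)

The characteristic polynomial is
  det(x·I − A) = x^3 - 12*x^2 + 48*x - 64 = (x - 4)^3

Eigenvalues and multiplicities (the geometric multiplicity of λ is n − rank(A − λI), which equals the number of Jordan blocks for λ):
  λ = 4: algebraic multiplicity = 3, geometric multiplicity = 2

Determining the block sizes for each eigenvalue:
  λ = 4: 2 blocks summing to 3 forces exactly one block of size 2 and the rest size 1 → block sizes [2, 1]

Assembling the blocks gives a Jordan form
J =
  [4, 1, 0]
  [0, 4, 0]
  [0, 0, 4]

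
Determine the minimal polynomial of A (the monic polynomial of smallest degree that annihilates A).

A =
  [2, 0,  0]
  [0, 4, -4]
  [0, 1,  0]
x^2 - 4*x + 4

The characteristic polynomial is χ_A(x) = (x - 2)^3, so the eigenvalues are known. The minimal polynomial is
  m_A(x) = Π_λ (x − λ)^{k_λ}
where k_λ is the size of the *largest* Jordan block for λ (equivalently, the smallest k with (A − λI)^k v = 0 for every generalised eigenvector v of λ).

  λ = 2: largest Jordan block has size 2, contributing (x − 2)^2

So m_A(x) = (x - 2)^2 = x^2 - 4*x + 4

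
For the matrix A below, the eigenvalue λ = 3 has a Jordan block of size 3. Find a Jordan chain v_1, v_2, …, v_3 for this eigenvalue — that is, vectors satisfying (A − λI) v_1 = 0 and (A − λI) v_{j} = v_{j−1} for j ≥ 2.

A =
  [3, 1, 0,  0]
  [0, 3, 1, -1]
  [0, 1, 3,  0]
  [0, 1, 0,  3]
A Jordan chain for λ = 3 of length 3:
v_1 = (1, 0, 1, 1)ᵀ
v_2 = (0, 1, 0, 0)ᵀ
v_3 = (0, 0, 1, 0)ᵀ

Let N = A − (3)·I. We want v_3 with N^3 v_3 = 0 but N^2 v_3 ≠ 0; then v_{j-1} := N · v_j for j = 3, …, 2.

Pick v_3 = (0, 0, 1, 0)ᵀ.
Then v_2 = N · v_3 = (0, 1, 0, 0)ᵀ.
Then v_1 = N · v_2 = (1, 0, 1, 1)ᵀ.

Sanity check: (A − (3)·I) v_1 = (0, 0, 0, 0)ᵀ = 0. ✓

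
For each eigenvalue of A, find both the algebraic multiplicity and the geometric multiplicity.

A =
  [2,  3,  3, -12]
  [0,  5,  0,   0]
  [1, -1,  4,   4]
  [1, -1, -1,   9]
λ = 5: alg = 4, geom = 3

Step 1 — factor the characteristic polynomial to read off the algebraic multiplicities:
  χ_A(x) = (x - 5)^4

Step 2 — compute geometric multiplicities via the rank-nullity identity g(λ) = n − rank(A − λI):
  rank(A − (5)·I) = 1, so dim ker(A − (5)·I) = n − 1 = 3

Summary:
  λ = 5: algebraic multiplicity = 4, geometric multiplicity = 3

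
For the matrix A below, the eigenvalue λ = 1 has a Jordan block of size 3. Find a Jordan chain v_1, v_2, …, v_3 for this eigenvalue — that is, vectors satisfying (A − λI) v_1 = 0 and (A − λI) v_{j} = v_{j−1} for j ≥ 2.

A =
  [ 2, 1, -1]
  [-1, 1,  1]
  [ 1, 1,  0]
A Jordan chain for λ = 1 of length 3:
v_1 = (-1, 0, -1)ᵀ
v_2 = (1, -1, 1)ᵀ
v_3 = (1, 0, 0)ᵀ

Let N = A − (1)·I. We want v_3 with N^3 v_3 = 0 but N^2 v_3 ≠ 0; then v_{j-1} := N · v_j for j = 3, …, 2.

Pick v_3 = (1, 0, 0)ᵀ.
Then v_2 = N · v_3 = (1, -1, 1)ᵀ.
Then v_1 = N · v_2 = (-1, 0, -1)ᵀ.

Sanity check: (A − (1)·I) v_1 = (0, 0, 0)ᵀ = 0. ✓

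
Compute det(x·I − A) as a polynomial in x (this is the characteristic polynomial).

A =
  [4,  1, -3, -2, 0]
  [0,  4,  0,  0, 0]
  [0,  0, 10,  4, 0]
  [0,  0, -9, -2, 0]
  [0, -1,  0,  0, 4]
x^5 - 20*x^4 + 160*x^3 - 640*x^2 + 1280*x - 1024

Expanding det(x·I − A) (e.g. by cofactor expansion or by noting that A is similar to its Jordan form J, which has the same characteristic polynomial as A) gives
  χ_A(x) = x^5 - 20*x^4 + 160*x^3 - 640*x^2 + 1280*x - 1024
which factors as (x - 4)^5. The eigenvalues (with algebraic multiplicities) are λ = 4 with multiplicity 5.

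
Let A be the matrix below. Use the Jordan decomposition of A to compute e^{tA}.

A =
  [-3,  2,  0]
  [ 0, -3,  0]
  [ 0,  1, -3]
e^{tA} =
  [exp(-3*t), 2*t*exp(-3*t), 0]
  [0, exp(-3*t), 0]
  [0, t*exp(-3*t), exp(-3*t)]

Strategy: write A = P · J · P⁻¹ where J is a Jordan canonical form, so e^{tA} = P · e^{tJ} · P⁻¹, and e^{tJ} can be computed block-by-block.

A has Jordan form
J =
  [-3,  1,  0]
  [ 0, -3,  0]
  [ 0,  0, -3]
(up to reordering of blocks).

Per-block formulas:
  For a 2×2 Jordan block J_2(-3): exp(t · J_2(-3)) = e^(-3t)·(I + t·N), where N is the 2×2 nilpotent shift.
  For a 1×1 block at λ = -3: exp(t · [-3]) = [e^(-3t)].

After assembling e^{tJ} and conjugating by P, we get:

e^{tA} =
  [exp(-3*t), 2*t*exp(-3*t), 0]
  [0, exp(-3*t), 0]
  [0, t*exp(-3*t), exp(-3*t)]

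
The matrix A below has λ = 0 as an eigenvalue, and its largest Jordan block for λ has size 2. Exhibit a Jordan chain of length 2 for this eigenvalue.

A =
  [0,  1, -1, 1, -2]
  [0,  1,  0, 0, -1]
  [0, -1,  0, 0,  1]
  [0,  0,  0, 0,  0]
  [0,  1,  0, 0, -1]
A Jordan chain for λ = 0 of length 2:
v_1 = (1, 1, -1, 0, 1)ᵀ
v_2 = (0, 1, 0, 0, 0)ᵀ

Let N = A − (0)·I. We want v_2 with N^2 v_2 = 0 but N^1 v_2 ≠ 0; then v_{j-1} := N · v_j for j = 2, …, 2.

Pick v_2 = (0, 1, 0, 0, 0)ᵀ.
Then v_1 = N · v_2 = (1, 1, -1, 0, 1)ᵀ.

Sanity check: (A − (0)·I) v_1 = (0, 0, 0, 0, 0)ᵀ = 0. ✓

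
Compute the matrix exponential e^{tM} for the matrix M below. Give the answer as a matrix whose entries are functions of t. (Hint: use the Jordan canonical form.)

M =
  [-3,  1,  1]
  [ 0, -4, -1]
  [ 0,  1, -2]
e^{tM} =
  [exp(-3*t), t*exp(-3*t), t*exp(-3*t)]
  [0, -t*exp(-3*t) + exp(-3*t), -t*exp(-3*t)]
  [0, t*exp(-3*t), t*exp(-3*t) + exp(-3*t)]

Strategy: write M = P · J · P⁻¹ where J is a Jordan canonical form, so e^{tM} = P · e^{tJ} · P⁻¹, and e^{tJ} can be computed block-by-block.

M has Jordan form
J =
  [-3,  1,  0]
  [ 0, -3,  0]
  [ 0,  0, -3]
(up to reordering of blocks).

Per-block formulas:
  For a 2×2 Jordan block J_2(-3): exp(t · J_2(-3)) = e^(-3t)·(I + t·N), where N is the 2×2 nilpotent shift.
  For a 1×1 block at λ = -3: exp(t · [-3]) = [e^(-3t)].

After assembling e^{tJ} and conjugating by P, we get:

e^{tM} =
  [exp(-3*t), t*exp(-3*t), t*exp(-3*t)]
  [0, -t*exp(-3*t) + exp(-3*t), -t*exp(-3*t)]
  [0, t*exp(-3*t), t*exp(-3*t) + exp(-3*t)]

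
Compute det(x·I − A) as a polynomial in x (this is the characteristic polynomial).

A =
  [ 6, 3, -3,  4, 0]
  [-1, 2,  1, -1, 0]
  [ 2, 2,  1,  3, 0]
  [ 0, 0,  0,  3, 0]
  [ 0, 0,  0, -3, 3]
x^5 - 15*x^4 + 90*x^3 - 270*x^2 + 405*x - 243

Expanding det(x·I − A) (e.g. by cofactor expansion or by noting that A is similar to its Jordan form J, which has the same characteristic polynomial as A) gives
  χ_A(x) = x^5 - 15*x^4 + 90*x^3 - 270*x^2 + 405*x - 243
which factors as (x - 3)^5. The eigenvalues (with algebraic multiplicities) are λ = 3 with multiplicity 5.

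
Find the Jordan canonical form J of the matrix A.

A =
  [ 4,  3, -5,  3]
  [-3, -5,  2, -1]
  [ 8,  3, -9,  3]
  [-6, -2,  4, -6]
J_3(-4) ⊕ J_1(-4)

The characteristic polynomial is
  det(x·I − A) = x^4 + 16*x^3 + 96*x^2 + 256*x + 256 = (x + 4)^4

Eigenvalues and multiplicities (the geometric multiplicity of λ is n − rank(A − λI), which equals the number of Jordan blocks for λ):
  λ = -4: algebraic multiplicity = 4, geometric multiplicity = 2

Determining the block sizes for each eigenvalue:
  λ = -4: with am = 4 and gm = 2, the partition is not yet determined (e.g. several partitions of 4 into 2 parts exist). Let N = A − (-4)·I. Computing rank(N^1) = 2, rank(N^2) = 1, rank(N^3) = 0; the number of blocks of size ≥ j is rank(N^{j−1}) − rank(N^j), giving [2, 1, 1]. So we have 1 block(s) of size 3, 1 block(s) of size 1 → block sizes [3, 1]

Assembling the blocks gives a Jordan form
J =
  [-4,  1,  0,  0]
  [ 0, -4,  1,  0]
  [ 0,  0, -4,  0]
  [ 0,  0,  0, -4]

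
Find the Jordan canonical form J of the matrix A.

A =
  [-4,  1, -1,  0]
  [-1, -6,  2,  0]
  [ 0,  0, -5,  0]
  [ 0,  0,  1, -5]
J_3(-5) ⊕ J_1(-5)

The characteristic polynomial is
  det(x·I − A) = x^4 + 20*x^3 + 150*x^2 + 500*x + 625 = (x + 5)^4

Eigenvalues and multiplicities (the geometric multiplicity of λ is n − rank(A − λI), which equals the number of Jordan blocks for λ):
  λ = -5: algebraic multiplicity = 4, geometric multiplicity = 2

Determining the block sizes for each eigenvalue:
  λ = -5: with am = 4 and gm = 2, the partition is not yet determined (e.g. several partitions of 4 into 2 parts exist). Let N = A − (-5)·I. Computing rank(N^1) = 2, rank(N^2) = 1, rank(N^3) = 0; the number of blocks of size ≥ j is rank(N^{j−1}) − rank(N^j), giving [2, 1, 1]. So we have 1 block(s) of size 3, 1 block(s) of size 1 → block sizes [3, 1]

Assembling the blocks gives a Jordan form
J =
  [-5,  1,  0,  0]
  [ 0, -5,  1,  0]
  [ 0,  0, -5,  0]
  [ 0,  0,  0, -5]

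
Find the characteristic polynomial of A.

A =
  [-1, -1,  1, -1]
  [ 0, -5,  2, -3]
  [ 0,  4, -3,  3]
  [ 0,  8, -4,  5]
x^4 + 4*x^3 + 6*x^2 + 4*x + 1

Expanding det(x·I − A) (e.g. by cofactor expansion or by noting that A is similar to its Jordan form J, which has the same characteristic polynomial as A) gives
  χ_A(x) = x^4 + 4*x^3 + 6*x^2 + 4*x + 1
which factors as (x + 1)^4. The eigenvalues (with algebraic multiplicities) are λ = -1 with multiplicity 4.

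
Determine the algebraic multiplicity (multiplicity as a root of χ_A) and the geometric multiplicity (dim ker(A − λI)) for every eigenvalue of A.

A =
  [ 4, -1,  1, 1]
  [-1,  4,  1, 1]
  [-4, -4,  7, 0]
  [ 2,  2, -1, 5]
λ = 5: alg = 4, geom = 2

Step 1 — factor the characteristic polynomial to read off the algebraic multiplicities:
  χ_A(x) = (x - 5)^4

Step 2 — compute geometric multiplicities via the rank-nullity identity g(λ) = n − rank(A − λI):
  rank(A − (5)·I) = 2, so dim ker(A − (5)·I) = n − 2 = 2

Summary:
  λ = 5: algebraic multiplicity = 4, geometric multiplicity = 2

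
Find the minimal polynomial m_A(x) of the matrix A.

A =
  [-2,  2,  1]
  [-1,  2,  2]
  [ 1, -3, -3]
x^3 + 3*x^2 + 3*x + 1

The characteristic polynomial is χ_A(x) = (x + 1)^3, so the eigenvalues are known. The minimal polynomial is
  m_A(x) = Π_λ (x − λ)^{k_λ}
where k_λ is the size of the *largest* Jordan block for λ (equivalently, the smallest k with (A − λI)^k v = 0 for every generalised eigenvector v of λ).

  λ = -1: largest Jordan block has size 3, contributing (x + 1)^3

So m_A(x) = (x + 1)^3 = x^3 + 3*x^2 + 3*x + 1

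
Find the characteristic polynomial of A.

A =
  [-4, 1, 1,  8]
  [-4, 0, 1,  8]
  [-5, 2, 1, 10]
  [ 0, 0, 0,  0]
x^4 + 3*x^3 + 3*x^2 + x

Expanding det(x·I − A) (e.g. by cofactor expansion or by noting that A is similar to its Jordan form J, which has the same characteristic polynomial as A) gives
  χ_A(x) = x^4 + 3*x^3 + 3*x^2 + x
which factors as x*(x + 1)^3. The eigenvalues (with algebraic multiplicities) are λ = -1 with multiplicity 3, λ = 0 with multiplicity 1.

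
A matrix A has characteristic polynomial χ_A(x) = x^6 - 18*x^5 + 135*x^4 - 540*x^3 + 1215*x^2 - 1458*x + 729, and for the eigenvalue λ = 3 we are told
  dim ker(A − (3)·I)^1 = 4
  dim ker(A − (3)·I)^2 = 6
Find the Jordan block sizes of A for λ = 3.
Block sizes for λ = 3: [2, 2, 1, 1]

From the dimensions of kernels of powers, the number of Jordan blocks of size at least j is d_j − d_{j−1} where d_j = dim ker(N^j) (with d_0 = 0). Computing the differences gives [4, 2].
The number of blocks of size exactly k is (#blocks of size ≥ k) − (#blocks of size ≥ k + 1), so the partition is: 2 block(s) of size 1, 2 block(s) of size 2.
In nonincreasing order the block sizes are [2, 2, 1, 1].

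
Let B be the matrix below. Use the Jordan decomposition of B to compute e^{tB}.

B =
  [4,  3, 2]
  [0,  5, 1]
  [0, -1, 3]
e^{tB} =
  [exp(4*t), t^2*exp(4*t)/2 + 3*t*exp(4*t), t^2*exp(4*t)/2 + 2*t*exp(4*t)]
  [0, t*exp(4*t) + exp(4*t), t*exp(4*t)]
  [0, -t*exp(4*t), -t*exp(4*t) + exp(4*t)]

Strategy: write B = P · J · P⁻¹ where J is a Jordan canonical form, so e^{tB} = P · e^{tJ} · P⁻¹, and e^{tJ} can be computed block-by-block.

B has Jordan form
J =
  [4, 1, 0]
  [0, 4, 1]
  [0, 0, 4]
(up to reordering of blocks).

Per-block formulas:
  For a 3×3 Jordan block J_3(4): exp(t · J_3(4)) = e^(4t)·(I + t·N + (t^2/2)·N^2), where N is the 3×3 nilpotent shift.

After assembling e^{tJ} and conjugating by P, we get:

e^{tB} =
  [exp(4*t), t^2*exp(4*t)/2 + 3*t*exp(4*t), t^2*exp(4*t)/2 + 2*t*exp(4*t)]
  [0, t*exp(4*t) + exp(4*t), t*exp(4*t)]
  [0, -t*exp(4*t), -t*exp(4*t) + exp(4*t)]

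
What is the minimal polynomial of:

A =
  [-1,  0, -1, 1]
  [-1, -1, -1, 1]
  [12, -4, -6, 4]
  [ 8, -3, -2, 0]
x^3 + 6*x^2 + 12*x + 8

The characteristic polynomial is χ_A(x) = (x + 2)^4, so the eigenvalues are known. The minimal polynomial is
  m_A(x) = Π_λ (x − λ)^{k_λ}
where k_λ is the size of the *largest* Jordan block for λ (equivalently, the smallest k with (A − λI)^k v = 0 for every generalised eigenvector v of λ).

  λ = -2: largest Jordan block has size 3, contributing (x + 2)^3

So m_A(x) = (x + 2)^3 = x^3 + 6*x^2 + 12*x + 8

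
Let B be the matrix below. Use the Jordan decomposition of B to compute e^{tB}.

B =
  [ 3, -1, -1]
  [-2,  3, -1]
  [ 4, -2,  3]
e^{tB} =
  [-t^2*exp(3*t) + exp(3*t), t^2*exp(3*t) - t*exp(3*t), t^2*exp(3*t)/2 - t*exp(3*t)]
  [-2*t^2*exp(3*t) - 2*t*exp(3*t), 2*t^2*exp(3*t) + exp(3*t), t^2*exp(3*t) - t*exp(3*t)]
  [2*t^2*exp(3*t) + 4*t*exp(3*t), -2*t^2*exp(3*t) - 2*t*exp(3*t), -t^2*exp(3*t) + exp(3*t)]

Strategy: write B = P · J · P⁻¹ where J is a Jordan canonical form, so e^{tB} = P · e^{tJ} · P⁻¹, and e^{tJ} can be computed block-by-block.

B has Jordan form
J =
  [3, 1, 0]
  [0, 3, 1]
  [0, 0, 3]
(up to reordering of blocks).

Per-block formulas:
  For a 3×3 Jordan block J_3(3): exp(t · J_3(3)) = e^(3t)·(I + t·N + (t^2/2)·N^2), where N is the 3×3 nilpotent shift.

After assembling e^{tJ} and conjugating by P, we get:

e^{tB} =
  [-t^2*exp(3*t) + exp(3*t), t^2*exp(3*t) - t*exp(3*t), t^2*exp(3*t)/2 - t*exp(3*t)]
  [-2*t^2*exp(3*t) - 2*t*exp(3*t), 2*t^2*exp(3*t) + exp(3*t), t^2*exp(3*t) - t*exp(3*t)]
  [2*t^2*exp(3*t) + 4*t*exp(3*t), -2*t^2*exp(3*t) - 2*t*exp(3*t), -t^2*exp(3*t) + exp(3*t)]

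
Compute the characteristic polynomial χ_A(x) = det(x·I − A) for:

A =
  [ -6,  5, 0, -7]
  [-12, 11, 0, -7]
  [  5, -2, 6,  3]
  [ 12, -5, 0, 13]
x^4 - 24*x^3 + 216*x^2 - 864*x + 1296

Expanding det(x·I − A) (e.g. by cofactor expansion or by noting that A is similar to its Jordan form J, which has the same characteristic polynomial as A) gives
  χ_A(x) = x^4 - 24*x^3 + 216*x^2 - 864*x + 1296
which factors as (x - 6)^4. The eigenvalues (with algebraic multiplicities) are λ = 6 with multiplicity 4.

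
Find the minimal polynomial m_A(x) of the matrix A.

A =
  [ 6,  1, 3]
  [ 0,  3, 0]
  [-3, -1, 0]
x^2 - 6*x + 9

The characteristic polynomial is χ_A(x) = (x - 3)^3, so the eigenvalues are known. The minimal polynomial is
  m_A(x) = Π_λ (x − λ)^{k_λ}
where k_λ is the size of the *largest* Jordan block for λ (equivalently, the smallest k with (A − λI)^k v = 0 for every generalised eigenvector v of λ).

  λ = 3: largest Jordan block has size 2, contributing (x − 3)^2

So m_A(x) = (x - 3)^2 = x^2 - 6*x + 9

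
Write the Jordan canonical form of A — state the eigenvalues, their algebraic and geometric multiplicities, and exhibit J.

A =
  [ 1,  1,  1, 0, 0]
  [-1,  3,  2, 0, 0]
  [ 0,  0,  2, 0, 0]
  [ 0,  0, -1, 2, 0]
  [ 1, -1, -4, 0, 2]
J_3(2) ⊕ J_1(2) ⊕ J_1(2)

The characteristic polynomial is
  det(x·I − A) = x^5 - 10*x^4 + 40*x^3 - 80*x^2 + 80*x - 32 = (x - 2)^5

Eigenvalues and multiplicities (the geometric multiplicity of λ is n − rank(A − λI), which equals the number of Jordan blocks for λ):
  λ = 2: algebraic multiplicity = 5, geometric multiplicity = 3

Determining the block sizes for each eigenvalue:
  λ = 2: with am = 5 and gm = 3, the partition is not yet determined (e.g. several partitions of 5 into 3 parts exist). Let N = A − (2)·I. Computing rank(N^1) = 2, rank(N^2) = 1, rank(N^3) = 0; the number of blocks of size ≥ j is rank(N^{j−1}) − rank(N^j), giving [3, 1, 1]. So we have 1 block(s) of size 3, 2 block(s) of size 1 → block sizes [3, 1, 1]

Assembling the blocks gives a Jordan form
J =
  [2, 1, 0, 0, 0]
  [0, 2, 1, 0, 0]
  [0, 0, 2, 0, 0]
  [0, 0, 0, 2, 0]
  [0, 0, 0, 0, 2]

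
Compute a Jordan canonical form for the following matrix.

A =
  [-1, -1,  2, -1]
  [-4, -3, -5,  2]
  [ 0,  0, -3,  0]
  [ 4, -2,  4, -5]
J_3(-3) ⊕ J_1(-3)

The characteristic polynomial is
  det(x·I − A) = x^4 + 12*x^3 + 54*x^2 + 108*x + 81 = (x + 3)^4

Eigenvalues and multiplicities (the geometric multiplicity of λ is n − rank(A − λI), which equals the number of Jordan blocks for λ):
  λ = -3: algebraic multiplicity = 4, geometric multiplicity = 2

Determining the block sizes for each eigenvalue:
  λ = -3: with am = 4 and gm = 2, the partition is not yet determined (e.g. several partitions of 4 into 2 parts exist). Let N = A − (-3)·I. Computing rank(N^1) = 2, rank(N^2) = 1, rank(N^3) = 0; the number of blocks of size ≥ j is rank(N^{j−1}) − rank(N^j), giving [2, 1, 1]. So we have 1 block(s) of size 3, 1 block(s) of size 1 → block sizes [3, 1]

Assembling the blocks gives a Jordan form
J =
  [-3,  1,  0,  0]
  [ 0, -3,  1,  0]
  [ 0,  0, -3,  0]
  [ 0,  0,  0, -3]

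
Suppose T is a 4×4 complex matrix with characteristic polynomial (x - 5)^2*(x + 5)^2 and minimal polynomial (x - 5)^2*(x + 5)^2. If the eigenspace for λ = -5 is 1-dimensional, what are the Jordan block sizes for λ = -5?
Block sizes for λ = -5: [2]

Step 1 — from the characteristic polynomial, algebraic multiplicity of λ = -5 is 2. From dim ker(T − (-5)·I) = 1, there are exactly 1 Jordan blocks for λ = -5.
Step 2 — from the minimal polynomial, the factor (x + 5)^2 tells us the largest block for λ = -5 has size 2.
Step 3 — with total size 2, 1 blocks, and largest block 2, the block sizes (in nonincreasing order) are [2].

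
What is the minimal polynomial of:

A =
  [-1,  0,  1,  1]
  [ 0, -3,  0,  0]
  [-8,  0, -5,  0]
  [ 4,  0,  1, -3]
x^3 + 9*x^2 + 27*x + 27

The characteristic polynomial is χ_A(x) = (x + 3)^4, so the eigenvalues are known. The minimal polynomial is
  m_A(x) = Π_λ (x − λ)^{k_λ}
where k_λ is the size of the *largest* Jordan block for λ (equivalently, the smallest k with (A − λI)^k v = 0 for every generalised eigenvector v of λ).

  λ = -3: largest Jordan block has size 3, contributing (x + 3)^3

So m_A(x) = (x + 3)^3 = x^3 + 9*x^2 + 27*x + 27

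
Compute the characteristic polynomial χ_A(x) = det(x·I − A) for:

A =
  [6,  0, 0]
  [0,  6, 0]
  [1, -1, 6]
x^3 - 18*x^2 + 108*x - 216

Expanding det(x·I − A) (e.g. by cofactor expansion or by noting that A is similar to its Jordan form J, which has the same characteristic polynomial as A) gives
  χ_A(x) = x^3 - 18*x^2 + 108*x - 216
which factors as (x - 6)^3. The eigenvalues (with algebraic multiplicities) are λ = 6 with multiplicity 3.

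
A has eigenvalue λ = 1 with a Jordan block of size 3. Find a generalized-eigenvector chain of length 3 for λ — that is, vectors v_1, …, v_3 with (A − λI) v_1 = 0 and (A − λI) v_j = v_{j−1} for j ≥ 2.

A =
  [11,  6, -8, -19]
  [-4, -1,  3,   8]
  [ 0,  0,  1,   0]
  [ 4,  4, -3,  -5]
A Jordan chain for λ = 1 of length 3:
v_1 = (-5, 2, 0, -2)ᵀ
v_2 = (-8, 3, 0, -3)ᵀ
v_3 = (0, 0, 1, 0)ᵀ

Let N = A − (1)·I. We want v_3 with N^3 v_3 = 0 but N^2 v_3 ≠ 0; then v_{j-1} := N · v_j for j = 3, …, 2.

Pick v_3 = (0, 0, 1, 0)ᵀ.
Then v_2 = N · v_3 = (-8, 3, 0, -3)ᵀ.
Then v_1 = N · v_2 = (-5, 2, 0, -2)ᵀ.

Sanity check: (A − (1)·I) v_1 = (0, 0, 0, 0)ᵀ = 0. ✓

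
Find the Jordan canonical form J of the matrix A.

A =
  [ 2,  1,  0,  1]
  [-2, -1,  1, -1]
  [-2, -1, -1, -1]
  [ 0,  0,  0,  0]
J_3(0) ⊕ J_1(0)

The characteristic polynomial is
  det(x·I − A) = x^4

Eigenvalues and multiplicities (the geometric multiplicity of λ is n − rank(A − λI), which equals the number of Jordan blocks for λ):
  λ = 0: algebraic multiplicity = 4, geometric multiplicity = 2

Determining the block sizes for each eigenvalue:
  λ = 0: with am = 4 and gm = 2, the partition is not yet determined (e.g. several partitions of 4 into 2 parts exist). Let N = A − (0)·I. Computing rank(N^1) = 2, rank(N^2) = 1, rank(N^3) = 0; the number of blocks of size ≥ j is rank(N^{j−1}) − rank(N^j), giving [2, 1, 1]. So we have 1 block(s) of size 3, 1 block(s) of size 1 → block sizes [3, 1]

Assembling the blocks gives a Jordan form
J =
  [0, 1, 0, 0]
  [0, 0, 1, 0]
  [0, 0, 0, 0]
  [0, 0, 0, 0]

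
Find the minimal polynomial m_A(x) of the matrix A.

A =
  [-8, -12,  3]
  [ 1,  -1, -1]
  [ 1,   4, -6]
x^2 + 10*x + 25

The characteristic polynomial is χ_A(x) = (x + 5)^3, so the eigenvalues are known. The minimal polynomial is
  m_A(x) = Π_λ (x − λ)^{k_λ}
where k_λ is the size of the *largest* Jordan block for λ (equivalently, the smallest k with (A − λI)^k v = 0 for every generalised eigenvector v of λ).

  λ = -5: largest Jordan block has size 2, contributing (x + 5)^2

So m_A(x) = (x + 5)^2 = x^2 + 10*x + 25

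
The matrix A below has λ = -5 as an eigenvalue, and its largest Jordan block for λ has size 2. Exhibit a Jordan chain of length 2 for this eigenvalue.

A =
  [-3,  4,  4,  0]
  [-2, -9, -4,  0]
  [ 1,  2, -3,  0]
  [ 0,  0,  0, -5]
A Jordan chain for λ = -5 of length 2:
v_1 = (2, -2, 1, 0)ᵀ
v_2 = (1, 0, 0, 0)ᵀ

Let N = A − (-5)·I. We want v_2 with N^2 v_2 = 0 but N^1 v_2 ≠ 0; then v_{j-1} := N · v_j for j = 2, …, 2.

Pick v_2 = (1, 0, 0, 0)ᵀ.
Then v_1 = N · v_2 = (2, -2, 1, 0)ᵀ.

Sanity check: (A − (-5)·I) v_1 = (0, 0, 0, 0)ᵀ = 0. ✓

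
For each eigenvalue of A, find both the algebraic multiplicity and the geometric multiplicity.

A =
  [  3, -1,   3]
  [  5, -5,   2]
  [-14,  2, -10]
λ = -4: alg = 3, geom = 1

Step 1 — factor the characteristic polynomial to read off the algebraic multiplicities:
  χ_A(x) = (x + 4)^3

Step 2 — compute geometric multiplicities via the rank-nullity identity g(λ) = n − rank(A − λI):
  rank(A − (-4)·I) = 2, so dim ker(A − (-4)·I) = n − 2 = 1

Summary:
  λ = -4: algebraic multiplicity = 3, geometric multiplicity = 1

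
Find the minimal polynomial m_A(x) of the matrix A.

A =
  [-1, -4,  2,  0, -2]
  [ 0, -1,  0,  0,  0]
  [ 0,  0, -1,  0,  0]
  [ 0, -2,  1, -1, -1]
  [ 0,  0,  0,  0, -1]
x^2 + 2*x + 1

The characteristic polynomial is χ_A(x) = (x + 1)^5, so the eigenvalues are known. The minimal polynomial is
  m_A(x) = Π_λ (x − λ)^{k_λ}
where k_λ is the size of the *largest* Jordan block for λ (equivalently, the smallest k with (A − λI)^k v = 0 for every generalised eigenvector v of λ).

  λ = -1: largest Jordan block has size 2, contributing (x + 1)^2

So m_A(x) = (x + 1)^2 = x^2 + 2*x + 1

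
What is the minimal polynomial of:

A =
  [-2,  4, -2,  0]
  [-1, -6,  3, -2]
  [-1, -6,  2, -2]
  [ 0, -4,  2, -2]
x^3 + 6*x^2 + 12*x + 8

The characteristic polynomial is χ_A(x) = (x + 2)^4, so the eigenvalues are known. The minimal polynomial is
  m_A(x) = Π_λ (x − λ)^{k_λ}
where k_λ is the size of the *largest* Jordan block for λ (equivalently, the smallest k with (A − λI)^k v = 0 for every generalised eigenvector v of λ).

  λ = -2: largest Jordan block has size 3, contributing (x + 2)^3

So m_A(x) = (x + 2)^3 = x^3 + 6*x^2 + 12*x + 8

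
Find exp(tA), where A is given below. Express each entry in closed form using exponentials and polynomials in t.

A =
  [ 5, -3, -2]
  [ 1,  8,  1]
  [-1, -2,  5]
e^{tA} =
  [-t*exp(6*t) + exp(6*t), t^2*exp(6*t)/2 - 3*t*exp(6*t), t^2*exp(6*t)/2 - 2*t*exp(6*t)]
  [t*exp(6*t), -t^2*exp(6*t)/2 + 2*t*exp(6*t) + exp(6*t), -t^2*exp(6*t)/2 + t*exp(6*t)]
  [-t*exp(6*t), t^2*exp(6*t)/2 - 2*t*exp(6*t), t^2*exp(6*t)/2 - t*exp(6*t) + exp(6*t)]

Strategy: write A = P · J · P⁻¹ where J is a Jordan canonical form, so e^{tA} = P · e^{tJ} · P⁻¹, and e^{tJ} can be computed block-by-block.

A has Jordan form
J =
  [6, 1, 0]
  [0, 6, 1]
  [0, 0, 6]
(up to reordering of blocks).

Per-block formulas:
  For a 3×3 Jordan block J_3(6): exp(t · J_3(6)) = e^(6t)·(I + t·N + (t^2/2)·N^2), where N is the 3×3 nilpotent shift.

After assembling e^{tJ} and conjugating by P, we get:

e^{tA} =
  [-t*exp(6*t) + exp(6*t), t^2*exp(6*t)/2 - 3*t*exp(6*t), t^2*exp(6*t)/2 - 2*t*exp(6*t)]
  [t*exp(6*t), -t^2*exp(6*t)/2 + 2*t*exp(6*t) + exp(6*t), -t^2*exp(6*t)/2 + t*exp(6*t)]
  [-t*exp(6*t), t^2*exp(6*t)/2 - 2*t*exp(6*t), t^2*exp(6*t)/2 - t*exp(6*t) + exp(6*t)]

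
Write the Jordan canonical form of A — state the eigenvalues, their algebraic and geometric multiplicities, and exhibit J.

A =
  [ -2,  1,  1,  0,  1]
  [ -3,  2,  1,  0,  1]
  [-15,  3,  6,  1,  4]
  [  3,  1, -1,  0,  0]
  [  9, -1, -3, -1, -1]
J_2(1) ⊕ J_2(1) ⊕ J_1(1)

The characteristic polynomial is
  det(x·I − A) = x^5 - 5*x^4 + 10*x^3 - 10*x^2 + 5*x - 1 = (x - 1)^5

Eigenvalues and multiplicities (the geometric multiplicity of λ is n − rank(A − λI), which equals the number of Jordan blocks for λ):
  λ = 1: algebraic multiplicity = 5, geometric multiplicity = 3

Determining the block sizes for each eigenvalue:
  λ = 1: with am = 5 and gm = 3, the partition is not yet determined (e.g. several partitions of 5 into 3 parts exist). Let N = A − (1)·I. Computing rank(N^1) = 2, rank(N^2) = 0; the number of blocks of size ≥ j is rank(N^{j−1}) − rank(N^j), giving [3, 2]. So we have 2 block(s) of size 2, 1 block(s) of size 1 → block sizes [2, 2, 1]

Assembling the blocks gives a Jordan form
J =
  [1, 1, 0, 0, 0]
  [0, 1, 0, 0, 0]
  [0, 0, 1, 1, 0]
  [0, 0, 0, 1, 0]
  [0, 0, 0, 0, 1]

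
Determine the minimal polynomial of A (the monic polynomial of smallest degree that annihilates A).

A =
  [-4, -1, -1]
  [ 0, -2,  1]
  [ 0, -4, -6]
x^3 + 12*x^2 + 48*x + 64

The characteristic polynomial is χ_A(x) = (x + 4)^3, so the eigenvalues are known. The minimal polynomial is
  m_A(x) = Π_λ (x − λ)^{k_λ}
where k_λ is the size of the *largest* Jordan block for λ (equivalently, the smallest k with (A − λI)^k v = 0 for every generalised eigenvector v of λ).

  λ = -4: largest Jordan block has size 3, contributing (x + 4)^3

So m_A(x) = (x + 4)^3 = x^3 + 12*x^2 + 48*x + 64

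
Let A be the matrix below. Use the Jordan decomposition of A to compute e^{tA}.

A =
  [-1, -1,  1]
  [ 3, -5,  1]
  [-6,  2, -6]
e^{tA} =
  [3*t*exp(-4*t) + exp(-4*t), -t*exp(-4*t), t*exp(-4*t)]
  [3*t*exp(-4*t), -t*exp(-4*t) + exp(-4*t), t*exp(-4*t)]
  [-6*t*exp(-4*t), 2*t*exp(-4*t), -2*t*exp(-4*t) + exp(-4*t)]

Strategy: write A = P · J · P⁻¹ where J is a Jordan canonical form, so e^{tA} = P · e^{tJ} · P⁻¹, and e^{tJ} can be computed block-by-block.

A has Jordan form
J =
  [-4,  1,  0]
  [ 0, -4,  0]
  [ 0,  0, -4]
(up to reordering of blocks).

Per-block formulas:
  For a 2×2 Jordan block J_2(-4): exp(t · J_2(-4)) = e^(-4t)·(I + t·N), where N is the 2×2 nilpotent shift.
  For a 1×1 block at λ = -4: exp(t · [-4]) = [e^(-4t)].

After assembling e^{tJ} and conjugating by P, we get:

e^{tA} =
  [3*t*exp(-4*t) + exp(-4*t), -t*exp(-4*t), t*exp(-4*t)]
  [3*t*exp(-4*t), -t*exp(-4*t) + exp(-4*t), t*exp(-4*t)]
  [-6*t*exp(-4*t), 2*t*exp(-4*t), -2*t*exp(-4*t) + exp(-4*t)]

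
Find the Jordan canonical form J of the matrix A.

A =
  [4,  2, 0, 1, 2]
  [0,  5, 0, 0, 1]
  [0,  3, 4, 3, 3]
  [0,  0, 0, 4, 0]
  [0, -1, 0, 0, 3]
J_2(4) ⊕ J_2(4) ⊕ J_1(4)

The characteristic polynomial is
  det(x·I − A) = x^5 - 20*x^4 + 160*x^3 - 640*x^2 + 1280*x - 1024 = (x - 4)^5

Eigenvalues and multiplicities (the geometric multiplicity of λ is n − rank(A − λI), which equals the number of Jordan blocks for λ):
  λ = 4: algebraic multiplicity = 5, geometric multiplicity = 3

Determining the block sizes for each eigenvalue:
  λ = 4: with am = 5 and gm = 3, the partition is not yet determined (e.g. several partitions of 5 into 3 parts exist). Let N = A − (4)·I. Computing rank(N^1) = 2, rank(N^2) = 0; the number of blocks of size ≥ j is rank(N^{j−1}) − rank(N^j), giving [3, 2]. So we have 2 block(s) of size 2, 1 block(s) of size 1 → block sizes [2, 2, 1]

Assembling the blocks gives a Jordan form
J =
  [4, 1, 0, 0, 0]
  [0, 4, 0, 0, 0]
  [0, 0, 4, 1, 0]
  [0, 0, 0, 4, 0]
  [0, 0, 0, 0, 4]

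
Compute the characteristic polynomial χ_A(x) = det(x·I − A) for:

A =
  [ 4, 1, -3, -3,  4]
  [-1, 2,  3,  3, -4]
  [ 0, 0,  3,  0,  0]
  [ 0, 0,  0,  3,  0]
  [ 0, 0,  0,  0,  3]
x^5 - 15*x^4 + 90*x^3 - 270*x^2 + 405*x - 243

Expanding det(x·I − A) (e.g. by cofactor expansion or by noting that A is similar to its Jordan form J, which has the same characteristic polynomial as A) gives
  χ_A(x) = x^5 - 15*x^4 + 90*x^3 - 270*x^2 + 405*x - 243
which factors as (x - 3)^5. The eigenvalues (with algebraic multiplicities) are λ = 3 with multiplicity 5.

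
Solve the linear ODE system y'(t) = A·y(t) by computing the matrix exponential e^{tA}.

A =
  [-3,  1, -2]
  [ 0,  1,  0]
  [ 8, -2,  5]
e^{tA} =
  [-4*t*exp(t) + exp(t), t*exp(t), -2*t*exp(t)]
  [0, exp(t), 0]
  [8*t*exp(t), -2*t*exp(t), 4*t*exp(t) + exp(t)]

Strategy: write A = P · J · P⁻¹ where J is a Jordan canonical form, so e^{tA} = P · e^{tJ} · P⁻¹, and e^{tJ} can be computed block-by-block.

A has Jordan form
J =
  [1, 1, 0]
  [0, 1, 0]
  [0, 0, 1]
(up to reordering of blocks).

Per-block formulas:
  For a 1×1 block at λ = 1: exp(t · [1]) = [e^(1t)].
  For a 2×2 Jordan block J_2(1): exp(t · J_2(1)) = e^(1t)·(I + t·N), where N is the 2×2 nilpotent shift.

After assembling e^{tJ} and conjugating by P, we get:

e^{tA} =
  [-4*t*exp(t) + exp(t), t*exp(t), -2*t*exp(t)]
  [0, exp(t), 0]
  [8*t*exp(t), -2*t*exp(t), 4*t*exp(t) + exp(t)]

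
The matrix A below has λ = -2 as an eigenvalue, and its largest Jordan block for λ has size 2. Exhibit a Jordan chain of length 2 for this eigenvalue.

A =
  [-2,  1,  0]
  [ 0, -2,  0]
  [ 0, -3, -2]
A Jordan chain for λ = -2 of length 2:
v_1 = (1, 0, -3)ᵀ
v_2 = (0, 1, 0)ᵀ

Let N = A − (-2)·I. We want v_2 with N^2 v_2 = 0 but N^1 v_2 ≠ 0; then v_{j-1} := N · v_j for j = 2, …, 2.

Pick v_2 = (0, 1, 0)ᵀ.
Then v_1 = N · v_2 = (1, 0, -3)ᵀ.

Sanity check: (A − (-2)·I) v_1 = (0, 0, 0)ᵀ = 0. ✓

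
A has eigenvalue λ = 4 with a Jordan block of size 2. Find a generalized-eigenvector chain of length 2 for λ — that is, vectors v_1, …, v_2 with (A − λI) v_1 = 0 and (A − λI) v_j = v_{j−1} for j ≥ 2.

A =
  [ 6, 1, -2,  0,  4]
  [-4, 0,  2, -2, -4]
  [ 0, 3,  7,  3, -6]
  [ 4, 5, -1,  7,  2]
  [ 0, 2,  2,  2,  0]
A Jordan chain for λ = 4 of length 2:
v_1 = (2, -4, 0, 4, 0)ᵀ
v_2 = (1, 0, 0, 0, 0)ᵀ

Let N = A − (4)·I. We want v_2 with N^2 v_2 = 0 but N^1 v_2 ≠ 0; then v_{j-1} := N · v_j for j = 2, …, 2.

Pick v_2 = (1, 0, 0, 0, 0)ᵀ.
Then v_1 = N · v_2 = (2, -4, 0, 4, 0)ᵀ.

Sanity check: (A − (4)·I) v_1 = (0, 0, 0, 0, 0)ᵀ = 0. ✓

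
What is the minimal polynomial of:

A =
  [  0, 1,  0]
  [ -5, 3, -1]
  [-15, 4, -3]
x^3

The characteristic polynomial is χ_A(x) = x^3, so the eigenvalues are known. The minimal polynomial is
  m_A(x) = Π_λ (x − λ)^{k_λ}
where k_λ is the size of the *largest* Jordan block for λ (equivalently, the smallest k with (A − λI)^k v = 0 for every generalised eigenvector v of λ).

  λ = 0: largest Jordan block has size 3, contributing (x − 0)^3

So m_A(x) = x^3 = x^3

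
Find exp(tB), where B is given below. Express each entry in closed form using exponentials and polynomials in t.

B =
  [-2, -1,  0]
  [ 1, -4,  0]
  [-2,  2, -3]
e^{tB} =
  [t*exp(-3*t) + exp(-3*t), -t*exp(-3*t), 0]
  [t*exp(-3*t), -t*exp(-3*t) + exp(-3*t), 0]
  [-2*t*exp(-3*t), 2*t*exp(-3*t), exp(-3*t)]

Strategy: write B = P · J · P⁻¹ where J is a Jordan canonical form, so e^{tB} = P · e^{tJ} · P⁻¹, and e^{tJ} can be computed block-by-block.

B has Jordan form
J =
  [-3,  1,  0]
  [ 0, -3,  0]
  [ 0,  0, -3]
(up to reordering of blocks).

Per-block formulas:
  For a 2×2 Jordan block J_2(-3): exp(t · J_2(-3)) = e^(-3t)·(I + t·N), where N is the 2×2 nilpotent shift.
  For a 1×1 block at λ = -3: exp(t · [-3]) = [e^(-3t)].

After assembling e^{tJ} and conjugating by P, we get:

e^{tB} =
  [t*exp(-3*t) + exp(-3*t), -t*exp(-3*t), 0]
  [t*exp(-3*t), -t*exp(-3*t) + exp(-3*t), 0]
  [-2*t*exp(-3*t), 2*t*exp(-3*t), exp(-3*t)]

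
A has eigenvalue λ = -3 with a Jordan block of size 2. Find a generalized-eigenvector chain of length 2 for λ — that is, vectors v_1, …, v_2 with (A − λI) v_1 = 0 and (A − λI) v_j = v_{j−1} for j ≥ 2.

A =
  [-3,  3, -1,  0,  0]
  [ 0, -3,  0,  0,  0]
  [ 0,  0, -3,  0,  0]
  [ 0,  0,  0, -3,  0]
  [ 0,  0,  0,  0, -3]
A Jordan chain for λ = -3 of length 2:
v_1 = (3, 0, 0, 0, 0)ᵀ
v_2 = (0, 1, 0, 0, 0)ᵀ

Let N = A − (-3)·I. We want v_2 with N^2 v_2 = 0 but N^1 v_2 ≠ 0; then v_{j-1} := N · v_j for j = 2, …, 2.

Pick v_2 = (0, 1, 0, 0, 0)ᵀ.
Then v_1 = N · v_2 = (3, 0, 0, 0, 0)ᵀ.

Sanity check: (A − (-3)·I) v_1 = (0, 0, 0, 0, 0)ᵀ = 0. ✓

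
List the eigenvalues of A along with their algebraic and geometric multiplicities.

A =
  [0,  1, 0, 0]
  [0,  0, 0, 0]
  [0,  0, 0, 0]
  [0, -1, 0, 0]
λ = 0: alg = 4, geom = 3

Step 1 — factor the characteristic polynomial to read off the algebraic multiplicities:
  χ_A(x) = x^4

Step 2 — compute geometric multiplicities via the rank-nullity identity g(λ) = n − rank(A − λI):
  rank(A − (0)·I) = 1, so dim ker(A − (0)·I) = n − 1 = 3

Summary:
  λ = 0: algebraic multiplicity = 4, geometric multiplicity = 3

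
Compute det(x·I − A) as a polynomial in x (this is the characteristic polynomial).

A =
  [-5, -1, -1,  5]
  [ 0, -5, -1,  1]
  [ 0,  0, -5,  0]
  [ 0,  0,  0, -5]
x^4 + 20*x^3 + 150*x^2 + 500*x + 625

Expanding det(x·I − A) (e.g. by cofactor expansion or by noting that A is similar to its Jordan form J, which has the same characteristic polynomial as A) gives
  χ_A(x) = x^4 + 20*x^3 + 150*x^2 + 500*x + 625
which factors as (x + 5)^4. The eigenvalues (with algebraic multiplicities) are λ = -5 with multiplicity 4.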